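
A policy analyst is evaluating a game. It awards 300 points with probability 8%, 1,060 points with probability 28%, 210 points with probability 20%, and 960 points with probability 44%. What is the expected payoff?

785.2 points

EV = 0.08 × 300 + 0.28 × 1060 + 0.2 × 210 + 0.44 × 960 = 24 + 296.8 + 42 + 422.4 = 785.2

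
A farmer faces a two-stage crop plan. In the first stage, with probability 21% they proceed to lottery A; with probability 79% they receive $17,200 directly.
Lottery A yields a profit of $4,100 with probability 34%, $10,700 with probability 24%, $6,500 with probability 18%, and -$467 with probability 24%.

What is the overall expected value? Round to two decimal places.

EV(A) = 0.34 × 4100 + 0.24 × 10700 + 0.18 × 6500 + 0.24 × (-467) = 1394 + 2568 + 1170 − 112.08 = 5019.92
Branch B: 17200 (certain)
Overall = 0.21 × 5019.92 + 0.79 × 17200 = 1054.1832 + 13588 = 14642.1832

$14,642.18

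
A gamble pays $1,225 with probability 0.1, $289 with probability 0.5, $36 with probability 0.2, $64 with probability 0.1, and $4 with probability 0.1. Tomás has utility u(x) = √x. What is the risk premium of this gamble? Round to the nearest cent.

$79.36

E[u] = 0.1·√1225 + 0.5·√289 + 0.2·√36 + 0.1·√64 + 0.1·√4 = 0.1·35 + 0.5·17 + 0.2·6 + 0.1·8 + 0.1·2 = 14.2
CE = (14.2)² = 201.64
Risk premium = EV − CE = 281 − 201.64 = 79.36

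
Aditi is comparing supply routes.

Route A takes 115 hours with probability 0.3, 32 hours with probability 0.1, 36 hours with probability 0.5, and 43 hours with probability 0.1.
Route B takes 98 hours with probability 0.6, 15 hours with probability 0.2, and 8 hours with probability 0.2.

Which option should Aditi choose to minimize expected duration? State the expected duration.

Route A = 0.3 × 115 + 0.1 × 32 + 0.5 × 36 + 0.1 × 43 = 34.5 + 3.2 + 18 + 4.3 = 60
Route B = 0.6 × 98 + 0.2 × 15 + 0.2 × 8 = 58.8 + 3 + 1.6 = 63.4

Route A (60 hours)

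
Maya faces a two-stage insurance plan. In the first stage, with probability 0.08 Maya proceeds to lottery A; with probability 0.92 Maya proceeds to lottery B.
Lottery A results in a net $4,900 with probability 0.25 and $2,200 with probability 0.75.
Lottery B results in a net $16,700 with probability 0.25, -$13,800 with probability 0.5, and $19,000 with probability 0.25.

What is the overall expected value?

EV(A) = 0.25 × 4900 + 0.75 × 2200 = 1225 + 1650 = 2875
EV(B) = 0.25 × 16700 + 0.5 × (-13800) + 0.25 × 19000 = 4175 − 6900 + 4750 = 2025
Overall = 0.08 × 2875 + 0.92 × 2025 = 230 + 1863 = 2093

$2,093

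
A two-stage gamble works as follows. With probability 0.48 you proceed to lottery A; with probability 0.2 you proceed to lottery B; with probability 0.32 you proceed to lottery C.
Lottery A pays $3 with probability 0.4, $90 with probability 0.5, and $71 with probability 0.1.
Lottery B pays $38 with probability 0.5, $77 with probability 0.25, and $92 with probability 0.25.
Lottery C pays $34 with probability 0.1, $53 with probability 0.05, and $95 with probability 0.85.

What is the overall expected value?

EV(A) = 0.4 × 3 + 0.5 × 90 + 0.1 × 71 = 1.2 + 45 + 7.1 = 53.3
EV(B) = 0.5 × 38 + 0.25 × 77 + 0.25 × 92 = 19 + 19.25 + 23 = 61.25
EV(C) = 0.1 × 34 + 0.05 × 53 + 0.85 × 95 = 3.4 + 2.65 + 80.75 = 86.8
Overall = 0.48 × 53.3 + 0.2 × 61.25 + 0.32 × 86.8 = 25.584 + 12.25 + 27.776 = 65.61

$65.61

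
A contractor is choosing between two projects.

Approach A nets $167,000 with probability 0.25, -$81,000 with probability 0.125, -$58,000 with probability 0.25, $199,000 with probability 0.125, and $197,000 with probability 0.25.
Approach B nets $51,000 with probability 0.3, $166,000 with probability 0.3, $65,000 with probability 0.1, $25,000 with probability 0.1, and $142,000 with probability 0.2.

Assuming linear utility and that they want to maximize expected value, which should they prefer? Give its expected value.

Approach A = 0.25 × 167000 + 0.125 × (-81000) + 0.25 × (-58000) + 0.125 × 199000 + 0.25 × 197000 = 41750 − 10125 − 14500 + 24875 + 49250 = 91250
Approach B = 0.3 × 51000 + 0.3 × 166000 + 0.1 × 65000 + 0.1 × 25000 + 0.2 × 142000 = 15300 + 49800 + 6500 + 2500 + 28400 = 102500

Approach B ($102,500)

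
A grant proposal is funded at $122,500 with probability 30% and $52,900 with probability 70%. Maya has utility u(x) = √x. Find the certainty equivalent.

$70,756

E[u] = 0.3·√122500 + 0.7·√52900 = 0.3·350 + 0.7·230 = 266
CE = (266)² = 70756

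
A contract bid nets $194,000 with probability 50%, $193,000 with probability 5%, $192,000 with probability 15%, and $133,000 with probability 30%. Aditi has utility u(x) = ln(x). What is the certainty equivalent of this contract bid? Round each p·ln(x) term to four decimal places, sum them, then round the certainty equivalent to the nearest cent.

$172,905.42

E[u] = 0.5·ln(194000) + 0.05·ln(193000) + 0.15·ln(192000) + 0.3·ln(133000) = 6.0878 + 0.6085 + 1.8248 + 3.5394 = 12.0605
CE = e^12.0605 ≈ 172905.42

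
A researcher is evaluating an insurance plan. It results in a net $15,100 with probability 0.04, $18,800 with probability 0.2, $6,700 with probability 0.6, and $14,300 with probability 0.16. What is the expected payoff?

EV = 0.04 × 15100 + 0.2 × 18800 + 0.6 × 6700 + 0.16 × 14300 = 604 + 3760 + 4020 + 2288 = 10672

$10,672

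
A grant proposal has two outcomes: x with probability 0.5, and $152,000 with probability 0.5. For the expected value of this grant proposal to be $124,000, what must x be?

x = $96,000

0.5·x + 0.5·152000 = 124000
0.5·x = 124000 − 76000 = 48000
x = 48000 / 0.5 = 96000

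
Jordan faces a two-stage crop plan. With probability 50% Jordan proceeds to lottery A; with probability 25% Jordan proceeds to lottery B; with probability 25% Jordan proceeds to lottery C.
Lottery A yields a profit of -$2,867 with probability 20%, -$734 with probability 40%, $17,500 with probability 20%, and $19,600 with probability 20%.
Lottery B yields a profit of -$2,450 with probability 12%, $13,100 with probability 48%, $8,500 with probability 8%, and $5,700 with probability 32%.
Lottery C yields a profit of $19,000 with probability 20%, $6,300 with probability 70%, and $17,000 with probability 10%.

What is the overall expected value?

EV(A) = 0.2 × (-2867) + 0.4 × (-734) + 0.2 × 17500 + 0.2 × 19600 = -573.4 − 293.6 + 3500 + 3920 = 6553
EV(B) = 0.12 × (-2450) + 0.48 × 13100 + 0.08 × 8500 + 0.32 × 5700 = -294 + 6288 + 680 + 1824 = 8498
EV(C) = 0.2 × 19000 + 0.7 × 6300 + 0.1 × 17000 = 3800 + 4410 + 1700 = 9910
Overall = 0.5 × 6553 + 0.25 × 8498 + 0.25 × 9910 = 3276.5 + 2124.5 + 2477.5 = 7878.5

$7,878.50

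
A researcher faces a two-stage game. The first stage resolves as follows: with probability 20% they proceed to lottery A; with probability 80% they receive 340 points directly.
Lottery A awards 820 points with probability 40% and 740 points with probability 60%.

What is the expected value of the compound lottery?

EV(A) = 0.4 × 820 + 0.6 × 740 = 328 + 444 = 772
Branch B: 340 (certain)
Overall = 0.2 × 772 + 0.8 × 340 = 154.4 + 272 = 426.4

426.4 points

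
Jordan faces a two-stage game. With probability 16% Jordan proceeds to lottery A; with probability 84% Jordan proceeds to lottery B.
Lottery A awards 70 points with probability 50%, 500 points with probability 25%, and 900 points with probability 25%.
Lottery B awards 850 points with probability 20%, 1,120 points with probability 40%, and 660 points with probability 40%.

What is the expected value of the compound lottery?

EV(A) = 0.5 × 70 + 0.25 × 500 + 0.25 × 900 = 35 + 125 + 225 = 385
EV(B) = 0.2 × 850 + 0.4 × 1120 + 0.4 × 660 = 170 + 448 + 264 = 882
Overall = 0.16 × 385 + 0.84 × 882 = 61.6 + 740.88 = 802.48

802.48 points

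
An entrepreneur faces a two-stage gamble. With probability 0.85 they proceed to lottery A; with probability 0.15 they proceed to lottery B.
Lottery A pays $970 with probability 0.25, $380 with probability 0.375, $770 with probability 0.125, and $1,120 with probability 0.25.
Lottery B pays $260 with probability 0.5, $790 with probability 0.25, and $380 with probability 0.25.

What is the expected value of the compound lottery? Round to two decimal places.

$710.44

EV(A) = 0.25 × 970 + 0.375 × 380 + 0.125 × 770 + 0.25 × 1120 = 242.5 + 142.5 + 96.25 + 280 = 761.25
EV(B) = 0.5 × 260 + 0.25 × 790 + 0.25 × 380 = 130 + 197.5 + 95 = 422.5
Overall = 0.85 × 761.25 + 0.15 × 422.5 = 647.0625 + 63.375 = 710.4375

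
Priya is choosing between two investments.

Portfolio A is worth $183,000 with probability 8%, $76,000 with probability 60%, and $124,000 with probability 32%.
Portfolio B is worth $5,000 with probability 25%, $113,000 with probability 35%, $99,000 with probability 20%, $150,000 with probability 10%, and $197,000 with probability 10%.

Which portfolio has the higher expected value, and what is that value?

Portfolio A = 0.08 × 183000 + 0.6 × 76000 + 0.32 × 124000 = 14640 + 45600 + 39680 = 99920
Portfolio B = 0.25 × 5000 + 0.35 × 113000 + 0.2 × 99000 + 0.1 × 150000 + 0.1 × 197000 = 1250 + 39550 + 19800 + 15000 + 19700 = 95300

Portfolio A ($99,920)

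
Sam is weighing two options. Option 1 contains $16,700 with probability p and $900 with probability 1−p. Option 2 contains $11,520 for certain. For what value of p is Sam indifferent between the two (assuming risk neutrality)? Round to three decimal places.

p·16700 + (1−p)·900 = 11520
15800p + 900 = 11520
p = (11520 − 900) / 15800

p = 0.672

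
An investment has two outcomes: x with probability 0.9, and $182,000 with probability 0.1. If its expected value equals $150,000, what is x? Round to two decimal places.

0.9·x + 0.1·182000 = 150000
0.9·x = 150000 − 18200 = 131800
x = 131800 / 0.9 = 146444.4444

x = $146,444.44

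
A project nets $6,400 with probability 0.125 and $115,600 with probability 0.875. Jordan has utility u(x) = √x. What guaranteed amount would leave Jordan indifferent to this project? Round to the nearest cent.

E[u] = 0.125·√6400 + 0.875·√115600 = 0.125·80 + 0.875·340 = 307.5
CE = (307.5)² = 94556.25

$94,556.25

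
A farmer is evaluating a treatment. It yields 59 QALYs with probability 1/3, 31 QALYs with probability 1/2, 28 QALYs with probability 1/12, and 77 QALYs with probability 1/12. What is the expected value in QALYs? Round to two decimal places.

43.92 QALYs

EV = 1/3 × 59 + 1/2 × 31 + 1/12 × 28 + 1/12 × 77 = 19.6667 + 15.5 + 2.3333 + 6.4167 = 43.9167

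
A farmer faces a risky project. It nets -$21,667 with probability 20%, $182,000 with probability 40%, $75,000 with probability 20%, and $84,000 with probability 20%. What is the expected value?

EV = 0.2 × (-21667) + 0.4 × 182000 + 0.2 × 75000 + 0.2 × 84000 = -4333.4 + 72800 + 15000 + 16800 = 100266.6

$100,266.60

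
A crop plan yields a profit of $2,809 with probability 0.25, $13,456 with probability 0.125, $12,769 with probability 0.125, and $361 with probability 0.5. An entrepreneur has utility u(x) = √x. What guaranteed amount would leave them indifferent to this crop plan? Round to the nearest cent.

E[u] = 0.25·√2809 + 0.125·√13456 + 0.125·√12769 + 0.5·√361 = 0.25·53 + 0.125·116 + 0.125·113 + 0.5·19 = 51.375
CE = (51.375)² = 2639.390625

$2,639.39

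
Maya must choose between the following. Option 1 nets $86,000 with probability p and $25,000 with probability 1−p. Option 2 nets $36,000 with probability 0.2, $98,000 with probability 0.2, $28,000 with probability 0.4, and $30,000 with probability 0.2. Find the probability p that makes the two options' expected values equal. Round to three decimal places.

p = 0.311

EV(Option 2) = 0.2 × 36000 + 0.2 × 98000 + 0.4 × 28000 + 0.2 × 30000 = 7200 + 19600 + 11200 + 6000 = 44000
p·86000 + (1−p)·25000 = 44000
61000p + 25000 = 44000
p = (44000 − 25000) / 61000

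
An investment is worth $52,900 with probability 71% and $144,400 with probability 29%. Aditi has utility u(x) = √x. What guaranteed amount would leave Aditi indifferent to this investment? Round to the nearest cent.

E[u] = 0.71·√52900 + 0.29·√144400 = 0.71·230 + 0.29·380 = 273.5
CE = (273.5)² = 74802.25

$74,802.25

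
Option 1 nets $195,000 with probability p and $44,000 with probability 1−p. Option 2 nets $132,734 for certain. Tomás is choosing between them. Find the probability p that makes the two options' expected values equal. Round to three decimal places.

p·195000 + (1−p)·44000 = 132734
151000p + 44000 = 132734
p = (132734 − 44000) / 151000

p = 0.588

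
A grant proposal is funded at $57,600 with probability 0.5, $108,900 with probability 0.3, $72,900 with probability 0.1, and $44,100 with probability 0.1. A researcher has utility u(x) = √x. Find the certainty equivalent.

E[u] = 0.5·√57600 + 0.3·√108900 + 0.1·√72900 + 0.1·√44100 = 0.5·240 + 0.3·330 + 0.1·270 + 0.1·210 = 267
CE = (267)² = 71289

$71,289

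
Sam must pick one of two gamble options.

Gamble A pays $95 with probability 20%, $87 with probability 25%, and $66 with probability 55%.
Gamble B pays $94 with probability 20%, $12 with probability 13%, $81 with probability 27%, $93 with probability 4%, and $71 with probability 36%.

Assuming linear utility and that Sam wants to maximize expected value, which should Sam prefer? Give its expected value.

Gamble A = 0.2 × 95 + 0.25 × 87 + 0.55 × 66 = 19 + 21.75 + 36.3 = 77.05
Gamble B = 0.2 × 94 + 0.13 × 12 + 0.27 × 81 + 0.04 × 93 + 0.36 × 71 = 18.8 + 1.56 + 21.87 + 3.72 + 25.56 = 71.51

Gamble A ($77.05)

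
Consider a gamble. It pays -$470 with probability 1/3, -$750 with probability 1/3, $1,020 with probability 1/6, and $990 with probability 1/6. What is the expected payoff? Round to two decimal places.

-$71.67

EV = 1/3 × (-470) + 1/3 × (-750) + 1/6 × 1020 + 1/6 × 990 = -156.6667 − 250 + 170 + 165 = -71.6667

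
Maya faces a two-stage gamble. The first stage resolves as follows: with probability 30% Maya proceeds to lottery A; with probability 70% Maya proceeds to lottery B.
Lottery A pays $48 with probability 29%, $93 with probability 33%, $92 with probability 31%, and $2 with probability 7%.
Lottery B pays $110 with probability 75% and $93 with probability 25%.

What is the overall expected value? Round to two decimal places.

EV(A) = 0.29 × 48 + 0.33 × 93 + 0.31 × 92 + 0.07 × 2 = 13.92 + 30.69 + 28.52 + 0.14 = 73.27
EV(B) = 0.75 × 110 + 0.25 × 93 = 82.5 + 23.25 = 105.75
Overall = 0.3 × 73.27 + 0.7 × 105.75 = 21.981 + 74.025 = 96.006

$96.01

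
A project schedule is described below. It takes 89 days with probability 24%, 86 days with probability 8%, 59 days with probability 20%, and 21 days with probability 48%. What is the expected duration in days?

EV = 0.24 × 89 + 0.08 × 86 + 0.2 × 59 + 0.48 × 21 = 21.36 + 6.88 + 11.8 + 10.08 = 50.12

50.12 days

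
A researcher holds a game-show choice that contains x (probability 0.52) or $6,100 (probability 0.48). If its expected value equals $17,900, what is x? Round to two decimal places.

0.52·x + 0.48·6100 = 17900
0.52·x = 17900 − 2928 = 14972
x = 14972 / 0.52 = 28792.3077

x = $28,792.31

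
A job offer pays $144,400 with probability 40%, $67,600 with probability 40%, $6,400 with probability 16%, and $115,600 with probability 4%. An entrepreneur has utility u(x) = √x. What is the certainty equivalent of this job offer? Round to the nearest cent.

$79,749.76

E[u] = 0.4·√144400 + 0.4·√67600 + 0.16·√6400 + 0.04·√115600 = 0.4·380 + 0.4·260 + 0.16·80 + 0.04·340 = 282.4
CE = (282.4)² = 79749.76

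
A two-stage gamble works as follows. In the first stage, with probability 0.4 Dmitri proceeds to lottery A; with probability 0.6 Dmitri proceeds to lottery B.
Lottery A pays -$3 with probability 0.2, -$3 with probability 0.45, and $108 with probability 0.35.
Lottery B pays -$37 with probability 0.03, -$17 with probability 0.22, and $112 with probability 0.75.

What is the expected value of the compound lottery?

$61.83

EV(A) = 0.2 × (-3) + 0.45 × (-3) + 0.35 × 108 = -0.6 − 1.35 + 37.8 = 35.85
EV(B) = 0.03 × (-37) + 0.22 × (-17) + 0.75 × 112 = -1.11 − 3.74 + 84 = 79.15
Overall = 0.4 × 35.85 + 0.6 × 79.15 = 14.34 + 47.49 = 61.83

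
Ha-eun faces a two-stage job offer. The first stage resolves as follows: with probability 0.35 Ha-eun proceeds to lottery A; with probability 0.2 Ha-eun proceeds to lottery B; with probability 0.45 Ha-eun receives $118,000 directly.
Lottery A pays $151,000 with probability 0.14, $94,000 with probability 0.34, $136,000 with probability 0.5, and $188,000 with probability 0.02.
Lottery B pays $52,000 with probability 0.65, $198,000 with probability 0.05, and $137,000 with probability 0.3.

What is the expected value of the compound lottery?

$113,761

EV(A) = 0.14 × 151000 + 0.34 × 94000 + 0.5 × 136000 + 0.02 × 188000 = 21140 + 31960 + 68000 + 3760 = 124860
EV(B) = 0.65 × 52000 + 0.05 × 198000 + 0.3 × 137000 = 33800 + 9900 + 41100 = 84800
Branch C: 118000 (certain)
Overall = 0.35 × 124860 + 0.2 × 84800 + 0.45 × 118000 = 43701 + 16960 + 53100 = 113761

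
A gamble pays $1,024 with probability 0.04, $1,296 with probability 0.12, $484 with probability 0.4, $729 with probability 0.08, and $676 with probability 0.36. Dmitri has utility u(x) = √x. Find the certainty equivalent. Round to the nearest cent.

$671.85

E[u] = 0.04·√1024 + 0.12·√1296 + 0.4·√484 + 0.08·√729 + 0.36·√676 = 0.04·32 + 0.12·36 + 0.4·22 + 0.08·27 + 0.36·26 = 25.92
CE = (25.92)² = 671.8464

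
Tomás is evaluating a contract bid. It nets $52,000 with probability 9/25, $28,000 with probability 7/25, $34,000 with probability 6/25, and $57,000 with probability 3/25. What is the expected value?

EV = 9/25 × 52000 + 7/25 × 28000 + 6/25 × 34000 + 3/25 × 57000 = 18720 + 7840 + 8160 + 6840 = 41560

$41,560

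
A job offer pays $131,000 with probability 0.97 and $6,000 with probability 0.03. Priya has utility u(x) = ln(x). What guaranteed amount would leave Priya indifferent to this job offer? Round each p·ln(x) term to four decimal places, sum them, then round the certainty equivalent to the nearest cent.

E[u] = 0.97·ln(131000) + 0.03·ln(6000) = 11.4295 + 0.2610 = 11.6905
CE = e^11.6905 ≈ 119431.71

$119,431.71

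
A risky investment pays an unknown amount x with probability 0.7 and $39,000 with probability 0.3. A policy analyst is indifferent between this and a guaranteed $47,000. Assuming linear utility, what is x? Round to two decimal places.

0.7·x + 0.3·39000 = 47000
0.7·x = 47000 − 11700 = 35300
x = 35300 / 0.7 = 50428.5714

x = $50,428.57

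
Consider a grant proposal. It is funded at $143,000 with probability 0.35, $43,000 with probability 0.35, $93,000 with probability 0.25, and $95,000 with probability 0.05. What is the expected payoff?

$93,100

EV = 0.35 × 143000 + 0.35 × 43000 + 0.25 × 93000 + 0.05 × 95000 = 50050 + 15050 + 23250 + 4750 = 93100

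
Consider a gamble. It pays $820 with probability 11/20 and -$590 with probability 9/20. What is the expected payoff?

$185.50

EV = 11/20 × 820 + 9/20 × (-590) = 451 − 265.5 = 185.5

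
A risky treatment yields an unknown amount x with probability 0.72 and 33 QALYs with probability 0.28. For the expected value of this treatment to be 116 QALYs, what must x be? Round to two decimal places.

x = 148.28 QALYs

0.72·x + 0.28·33 = 116
0.72·x = 116 − 9.24 = 106.76
x = 106.76 / 0.72 = 148.2778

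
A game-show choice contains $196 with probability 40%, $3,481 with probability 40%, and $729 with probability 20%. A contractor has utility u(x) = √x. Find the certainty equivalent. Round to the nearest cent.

$1,197.16

E[u] = 0.4·√196 + 0.4·√3481 + 0.2·√729 = 0.4·14 + 0.4·59 + 0.2·27 = 34.6
CE = (34.6)² = 1197.16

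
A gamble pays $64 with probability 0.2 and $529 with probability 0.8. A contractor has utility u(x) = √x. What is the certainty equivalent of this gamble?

$400

E[u] = 0.2·√64 + 0.8·√529 = 0.2·8 + 0.8·23 = 20
CE = (20)² = 400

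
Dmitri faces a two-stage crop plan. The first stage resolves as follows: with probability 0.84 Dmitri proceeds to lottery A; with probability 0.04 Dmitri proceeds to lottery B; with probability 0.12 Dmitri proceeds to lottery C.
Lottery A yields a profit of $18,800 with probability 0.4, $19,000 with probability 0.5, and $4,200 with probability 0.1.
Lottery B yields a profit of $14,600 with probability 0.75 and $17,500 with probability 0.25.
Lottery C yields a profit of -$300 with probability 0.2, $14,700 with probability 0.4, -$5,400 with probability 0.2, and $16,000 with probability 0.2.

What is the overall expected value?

$16,215.40

EV(A) = 0.4 × 18800 + 0.5 × 19000 + 0.1 × 4200 = 7520 + 9500 + 420 = 17440
EV(B) = 0.75 × 14600 + 0.25 × 17500 = 10950 + 4375 = 15325
EV(C) = 0.2 × (-300) + 0.4 × 14700 + 0.2 × (-5400) + 0.2 × 16000 = -60 + 5880 − 1080 + 3200 = 7940
Overall = 0.84 × 17440 + 0.04 × 15325 + 0.12 × 7940 = 14649.6 + 613 + 952.8 = 16215.4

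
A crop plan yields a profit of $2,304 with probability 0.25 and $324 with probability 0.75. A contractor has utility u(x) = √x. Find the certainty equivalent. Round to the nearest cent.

E[u] = 0.25·√2304 + 0.75·√324 = 0.25·48 + 0.75·18 = 25.5
CE = (25.5)² = 650.25

$650.25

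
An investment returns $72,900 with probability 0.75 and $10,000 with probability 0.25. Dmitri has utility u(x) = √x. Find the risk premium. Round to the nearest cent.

E[u] = 0.75·√72900 + 0.25·√10000 = 0.75·270 + 0.25·100 = 227.5
CE = (227.5)² = 51756.25
Risk premium = EV − CE = 57175 − 51756.25 = 5418.75

$5,418.75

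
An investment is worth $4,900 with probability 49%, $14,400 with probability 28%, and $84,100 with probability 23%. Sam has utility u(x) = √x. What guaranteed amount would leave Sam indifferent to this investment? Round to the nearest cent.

E[u] = 0.49·√4900 + 0.28·√14400 + 0.23·√84100 = 0.49·70 + 0.28·120 + 0.23·290 = 134.6
CE = (134.6)² = 18117.16

$18,117.16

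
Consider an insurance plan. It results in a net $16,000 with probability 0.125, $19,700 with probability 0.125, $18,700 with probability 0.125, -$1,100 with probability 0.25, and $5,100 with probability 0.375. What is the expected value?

EV = 0.125 × 16000 + 0.125 × 19700 + 0.125 × 18700 + 0.25 × (-1100) + 0.375 × 5100 = 2000 + 2462.5 + 2337.5 − 275 + 1912.5 = 8437.5

$8,437.50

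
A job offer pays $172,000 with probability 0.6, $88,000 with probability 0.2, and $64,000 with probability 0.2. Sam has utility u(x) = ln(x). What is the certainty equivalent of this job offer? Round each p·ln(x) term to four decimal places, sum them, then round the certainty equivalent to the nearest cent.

$123,426.36

E[u] = 0.6·ln(172000) + 0.2·ln(88000) + 0.2·ln(64000) = 7.2331 + 2.2770 + 2.2133 = 11.7234
CE = e^11.7234 ≈ 123426.36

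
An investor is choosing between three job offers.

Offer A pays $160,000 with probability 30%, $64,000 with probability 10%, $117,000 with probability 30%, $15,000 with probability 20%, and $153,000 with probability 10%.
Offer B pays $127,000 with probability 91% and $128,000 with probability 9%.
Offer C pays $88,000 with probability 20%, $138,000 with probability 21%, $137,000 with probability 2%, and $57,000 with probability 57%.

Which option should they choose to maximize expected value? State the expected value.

Offer A = 0.3 × 160000 + 0.1 × 64000 + 0.3 × 117000 + 0.2 × 15000 + 0.1 × 153000 = 48000 + 6400 + 35100 + 3000 + 15300 = 107800
Offer B = 0.91 × 127000 + 0.09 × 128000 = 115570 + 11520 = 127090
Offer C = 0.2 × 88000 + 0.21 × 138000 + 0.02 × 137000 + 0.57 × 57000 = 17600 + 28980 + 2740 + 32490 = 81810

Offer B ($127,090)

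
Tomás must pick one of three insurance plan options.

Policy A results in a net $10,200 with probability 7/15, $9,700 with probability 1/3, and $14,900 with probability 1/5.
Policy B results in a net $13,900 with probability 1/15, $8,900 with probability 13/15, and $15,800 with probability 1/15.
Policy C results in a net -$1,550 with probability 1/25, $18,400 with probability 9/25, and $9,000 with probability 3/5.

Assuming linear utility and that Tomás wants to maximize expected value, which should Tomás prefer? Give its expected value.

Policy A = 7/15 × 10200 + 1/3 × 9700 + 1/5 × 14900 = 4760 + 3233.3333 + 2980 = 10973.3333
Policy B = 1/15 × 13900 + 13/15 × 8900 + 1/15 × 15800 = 926.6667 + 7713.3333 + 1053.3333 = 9693.3333
Policy C = 1/25 × (-1550) + 9/25 × 18400 + 3/5 × 9000 = -62 + 6624 + 5400 = 11962

Policy C ($11,962)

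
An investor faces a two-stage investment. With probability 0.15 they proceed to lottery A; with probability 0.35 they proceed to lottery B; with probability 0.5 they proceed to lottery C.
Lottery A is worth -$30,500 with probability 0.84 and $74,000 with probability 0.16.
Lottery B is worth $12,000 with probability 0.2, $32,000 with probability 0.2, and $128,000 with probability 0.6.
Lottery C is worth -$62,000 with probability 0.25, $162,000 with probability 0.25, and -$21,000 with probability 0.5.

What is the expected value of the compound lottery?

$35,143

EV(A) = 0.84 × (-30500) + 0.16 × 74000 = -25620 + 11840 = -13780
EV(B) = 0.2 × 12000 + 0.2 × 32000 + 0.6 × 128000 = 2400 + 6400 + 76800 = 85600
EV(C) = 0.25 × (-62000) + 0.25 × 162000 + 0.5 × (-21000) = -15500 + 40500 − 10500 = 14500
Overall = 0.15 × (-13780) + 0.35 × 85600 + 0.5 × 14500 = -2067 + 29960 + 7250 = 35143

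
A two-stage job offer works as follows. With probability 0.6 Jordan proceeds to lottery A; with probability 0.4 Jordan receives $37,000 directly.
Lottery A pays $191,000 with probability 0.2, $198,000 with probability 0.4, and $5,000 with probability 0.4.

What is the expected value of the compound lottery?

$86,440

EV(A) = 0.2 × 191000 + 0.4 × 198000 + 0.4 × 5000 = 38200 + 79200 + 2000 = 119400
Branch B: 37000 (certain)
Overall = 0.6 × 119400 + 0.4 × 37000 = 71640 + 14800 = 86440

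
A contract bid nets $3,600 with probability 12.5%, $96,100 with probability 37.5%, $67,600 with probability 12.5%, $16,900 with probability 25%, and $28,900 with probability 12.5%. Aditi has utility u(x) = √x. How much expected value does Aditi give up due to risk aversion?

E[u] = 0.125·√3600 + 0.375·√96100 + 0.125·√67600 + 0.25·√16900 + 0.125·√28900 = 0.125·60 + 0.375·310 + 0.125·260 + 0.25·130 + 0.125·170 = 210
CE = (210)² = 44100
Risk premium = EV − CE = 52775 − 44100 = 8675

$8,675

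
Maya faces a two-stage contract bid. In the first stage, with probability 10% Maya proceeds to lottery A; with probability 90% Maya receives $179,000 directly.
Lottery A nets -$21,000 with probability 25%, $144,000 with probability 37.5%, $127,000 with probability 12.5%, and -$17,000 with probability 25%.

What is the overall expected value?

$167,137.50

EV(A) = 0.25 × (-21000) + 0.375 × 144000 + 0.125 × 127000 + 0.25 × (-17000) = -5250 + 54000 + 15875 − 4250 = 60375
Branch B: 179000 (certain)
Overall = 0.1 × 60375 + 0.9 × 179000 = 6037.5 + 161100 = 167137.5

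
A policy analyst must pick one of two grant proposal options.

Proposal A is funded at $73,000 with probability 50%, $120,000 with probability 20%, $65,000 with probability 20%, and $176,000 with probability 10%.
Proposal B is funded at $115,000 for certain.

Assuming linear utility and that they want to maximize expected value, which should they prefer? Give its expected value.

Proposal B ($115,000)

Proposal A = 0.5 × 73000 + 0.2 × 120000 + 0.2 × 65000 + 0.1 × 176000 = 36500 + 24000 + 13000 + 17600 = 91100
Proposal B: 115000 (certain)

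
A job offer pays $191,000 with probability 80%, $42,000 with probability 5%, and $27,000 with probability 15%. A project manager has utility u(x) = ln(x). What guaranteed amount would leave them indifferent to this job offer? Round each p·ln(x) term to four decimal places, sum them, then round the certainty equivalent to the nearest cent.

$132,032.05

E[u] = 0.8·ln(191000) + 0.05·ln(42000) + 0.15·ln(27000) = 9.7280 + 0.5323 + 1.5305 = 11.7908
CE = e^11.7908 ≈ 132032.05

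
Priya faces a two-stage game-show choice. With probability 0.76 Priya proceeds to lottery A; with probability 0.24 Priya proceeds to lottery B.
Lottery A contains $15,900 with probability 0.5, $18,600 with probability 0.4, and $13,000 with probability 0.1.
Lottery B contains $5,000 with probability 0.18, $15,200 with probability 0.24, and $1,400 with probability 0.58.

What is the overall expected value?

EV(A) = 0.5 × 15900 + 0.4 × 18600 + 0.1 × 13000 = 7950 + 7440 + 1300 = 16690
EV(B) = 0.18 × 5000 + 0.24 × 15200 + 0.58 × 1400 = 900 + 3648 + 812 = 5360
Overall = 0.76 × 16690 + 0.24 × 5360 = 12684.4 + 1286.4 = 13970.8

$13,970.80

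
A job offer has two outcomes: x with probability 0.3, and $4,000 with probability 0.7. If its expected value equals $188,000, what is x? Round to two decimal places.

x = $617,333.33

0.3·x + 0.7·4000 = 188000
0.3·x = 188000 − 2800 = 185200
x = 185200 / 0.3 = 617333.3333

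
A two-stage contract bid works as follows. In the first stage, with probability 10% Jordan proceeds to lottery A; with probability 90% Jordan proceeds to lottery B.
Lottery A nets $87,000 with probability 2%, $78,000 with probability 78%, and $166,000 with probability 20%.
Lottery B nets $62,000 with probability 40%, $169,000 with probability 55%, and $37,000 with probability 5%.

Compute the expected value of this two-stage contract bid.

EV(A) = 0.02 × 87000 + 0.78 × 78000 + 0.2 × 166000 = 1740 + 60840 + 33200 = 95780
EV(B) = 0.4 × 62000 + 0.55 × 169000 + 0.05 × 37000 = 24800 + 92950 + 1850 = 119600
Overall = 0.1 × 95780 + 0.9 × 119600 = 9578 + 107640 = 117218

$117,218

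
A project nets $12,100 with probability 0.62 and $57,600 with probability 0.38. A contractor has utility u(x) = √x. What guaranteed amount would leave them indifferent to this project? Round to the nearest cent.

E[u] = 0.62·√12100 + 0.38·√57600 = 0.62·110 + 0.38·240 = 159.4
CE = (159.4)² = 25408.36

$25,408.36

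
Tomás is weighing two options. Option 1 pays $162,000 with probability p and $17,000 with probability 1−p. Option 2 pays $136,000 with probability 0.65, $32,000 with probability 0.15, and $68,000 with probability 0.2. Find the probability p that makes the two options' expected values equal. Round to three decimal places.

p = 0.619

EV(Option 2) = 0.65 × 136000 + 0.15 × 32000 + 0.2 × 68000 = 88400 + 4800 + 13600 = 106800
p·162000 + (1−p)·17000 = 106800
145000p + 17000 = 106800
p = (106800 − 17000) / 145000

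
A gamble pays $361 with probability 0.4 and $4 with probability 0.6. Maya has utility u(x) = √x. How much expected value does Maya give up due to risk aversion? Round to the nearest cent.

$69.36

E[u] = 0.4·√361 + 0.6·√4 = 0.4·19 + 0.6·2 = 8.8
CE = (8.8)² = 77.44
Risk premium = EV − CE = 146.8 − 77.44 = 69.36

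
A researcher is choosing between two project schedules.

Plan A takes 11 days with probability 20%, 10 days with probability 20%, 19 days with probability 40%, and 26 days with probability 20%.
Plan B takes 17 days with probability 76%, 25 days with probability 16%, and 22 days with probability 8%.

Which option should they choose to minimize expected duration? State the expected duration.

Plan A (17 days)

Plan A = 0.2 × 11 + 0.2 × 10 + 0.4 × 19 + 0.2 × 26 = 2.2 + 2 + 7.6 + 5.2 = 17
Plan B = 0.76 × 17 + 0.16 × 25 + 0.08 × 22 = 12.92 + 4 + 1.76 = 18.68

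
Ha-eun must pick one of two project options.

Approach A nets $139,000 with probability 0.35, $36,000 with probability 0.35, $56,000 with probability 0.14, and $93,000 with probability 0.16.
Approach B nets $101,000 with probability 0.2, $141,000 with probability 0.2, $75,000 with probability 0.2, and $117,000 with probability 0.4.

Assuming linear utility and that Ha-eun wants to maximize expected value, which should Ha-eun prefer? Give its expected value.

Approach B ($110,200)

Approach A = 0.35 × 139000 + 0.35 × 36000 + 0.14 × 56000 + 0.16 × 93000 = 48650 + 12600 + 7840 + 14880 = 83970
Approach B = 0.2 × 101000 + 0.2 × 141000 + 0.2 × 75000 + 0.4 × 117000 = 20200 + 28200 + 15000 + 46800 = 110200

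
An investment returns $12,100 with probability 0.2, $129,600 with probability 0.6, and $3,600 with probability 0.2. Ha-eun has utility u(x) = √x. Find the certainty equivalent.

E[u] = 0.2·√12100 + 0.6·√129600 + 0.2·√3600 = 0.2·110 + 0.6·360 + 0.2·60 = 250
CE = (250)² = 62500

$62,500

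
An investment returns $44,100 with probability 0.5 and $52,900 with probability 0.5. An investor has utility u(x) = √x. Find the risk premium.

E[u] = 0.5·√44100 + 0.5·√52900 = 0.5·210 + 0.5·230 = 220
CE = (220)² = 48400
Risk premium = EV − CE = 48500 − 48400 = 100

$100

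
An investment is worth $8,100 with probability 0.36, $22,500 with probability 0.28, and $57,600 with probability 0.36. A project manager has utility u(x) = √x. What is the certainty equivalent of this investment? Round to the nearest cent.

$25,856.64

E[u] = 0.36·√8100 + 0.28·√22500 + 0.36·√57600 = 0.36·90 + 0.28·150 + 0.36·240 = 160.8
CE = (160.8)² = 25856.64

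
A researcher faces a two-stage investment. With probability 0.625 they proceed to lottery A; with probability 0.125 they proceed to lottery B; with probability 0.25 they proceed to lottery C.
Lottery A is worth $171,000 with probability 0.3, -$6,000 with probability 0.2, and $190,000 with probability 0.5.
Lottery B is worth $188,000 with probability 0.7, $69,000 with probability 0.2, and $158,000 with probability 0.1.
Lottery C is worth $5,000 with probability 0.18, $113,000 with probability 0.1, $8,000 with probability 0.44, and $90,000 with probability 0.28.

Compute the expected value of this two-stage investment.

EV(A) = 0.3 × 171000 + 0.2 × (-6000) + 0.5 × 190000 = 51300 − 1200 + 95000 = 145100
EV(B) = 0.7 × 188000 + 0.2 × 69000 + 0.1 × 158000 = 131600 + 13800 + 15800 = 161200
EV(C) = 0.18 × 5000 + 0.1 × 113000 + 0.44 × 8000 + 0.28 × 90000 = 900 + 11300 + 3520 + 25200 = 40920
Overall = 0.625 × 145100 + 0.125 × 161200 + 0.25 × 40920 = 90687.5 + 20150 + 10230 = 121067.5

$121,067.50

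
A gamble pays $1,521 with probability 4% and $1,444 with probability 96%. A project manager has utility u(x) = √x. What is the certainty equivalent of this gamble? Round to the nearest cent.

$1,447.04

E[u] = 0.04·√1521 + 0.96·√1444 = 0.04·39 + 0.96·38 = 38.04
CE = (38.04)² = 1447.0416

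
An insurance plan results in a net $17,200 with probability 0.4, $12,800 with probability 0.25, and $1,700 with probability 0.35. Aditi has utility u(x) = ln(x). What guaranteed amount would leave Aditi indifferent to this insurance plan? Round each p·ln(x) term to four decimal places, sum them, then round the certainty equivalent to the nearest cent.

E[u] = 0.4·ln(17200) + 0.25·ln(12800) + 0.35·ln(1700) = 3.9011 + 2.3643 + 2.6034 = 8.8688
CE = e^8.8688 ≈ 7106.75

$7,106.75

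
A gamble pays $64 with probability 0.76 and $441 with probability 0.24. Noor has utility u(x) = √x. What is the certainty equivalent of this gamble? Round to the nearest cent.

E[u] = 0.76·√64 + 0.24·√441 = 0.76·8 + 0.24·21 = 11.12
CE = (11.12)² = 123.6544

$123.65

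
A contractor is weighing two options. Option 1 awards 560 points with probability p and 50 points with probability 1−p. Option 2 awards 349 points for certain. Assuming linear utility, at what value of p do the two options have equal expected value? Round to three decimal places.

p = 0.586

p·560 + (1−p)·50 = 349
510p + 50 = 349
p = (349 − 50) / 510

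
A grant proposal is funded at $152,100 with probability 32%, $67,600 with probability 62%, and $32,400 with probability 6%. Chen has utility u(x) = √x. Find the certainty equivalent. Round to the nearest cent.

$88,090.24

E[u] = 0.32·√152100 + 0.62·√67600 + 0.06·√32400 = 0.32·390 + 0.62·260 + 0.06·180 = 296.8
CE = (296.8)² = 88090.24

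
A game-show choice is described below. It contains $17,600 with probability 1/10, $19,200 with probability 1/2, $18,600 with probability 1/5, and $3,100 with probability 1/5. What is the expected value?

$15,700

EV = 1/10 × 17600 + 1/2 × 19200 + 1/5 × 18600 + 1/5 × 3100 = 1760 + 9600 + 3720 + 620 = 15700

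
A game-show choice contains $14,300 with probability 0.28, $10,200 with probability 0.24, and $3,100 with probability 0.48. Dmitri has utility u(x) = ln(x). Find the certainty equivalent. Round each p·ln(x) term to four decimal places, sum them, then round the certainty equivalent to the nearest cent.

E[u] = 0.28·ln(14300) + 0.24·ln(10200) + 0.48·ln(3100) = 2.6790 + 2.2152 + 3.8588 = 8.7530
CE = e^8.7530 ≈ 6329.65

$6,329.65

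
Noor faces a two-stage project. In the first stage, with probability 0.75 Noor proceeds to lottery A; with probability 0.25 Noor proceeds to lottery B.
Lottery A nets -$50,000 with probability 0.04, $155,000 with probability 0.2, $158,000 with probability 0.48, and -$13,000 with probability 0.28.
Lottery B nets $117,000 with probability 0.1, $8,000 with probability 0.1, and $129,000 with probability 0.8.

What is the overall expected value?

EV(A) = 0.04 × (-50000) + 0.2 × 155000 + 0.48 × 158000 + 0.28 × (-13000) = -2000 + 31000 + 75840 − 3640 = 101200
EV(B) = 0.1 × 117000 + 0.1 × 8000 + 0.8 × 129000 = 11700 + 800 + 103200 = 115700
Overall = 0.75 × 101200 + 0.25 × 115700 = 75900 + 28925 = 104825

$104,825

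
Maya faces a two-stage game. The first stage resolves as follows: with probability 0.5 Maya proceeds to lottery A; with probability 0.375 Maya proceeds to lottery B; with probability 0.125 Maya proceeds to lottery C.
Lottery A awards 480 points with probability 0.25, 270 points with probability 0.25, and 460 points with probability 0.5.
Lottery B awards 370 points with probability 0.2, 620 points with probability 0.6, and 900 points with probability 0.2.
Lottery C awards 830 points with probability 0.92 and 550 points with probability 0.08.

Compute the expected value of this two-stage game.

EV(A) = 0.25 × 480 + 0.25 × 270 + 0.5 × 460 = 120 + 67.5 + 230 = 417.5
EV(B) = 0.2 × 370 + 0.6 × 620 + 0.2 × 900 = 74 + 372 + 180 = 626
EV(C) = 0.92 × 830 + 0.08 × 550 = 763.6 + 44 = 807.6
Overall = 0.5 × 417.5 + 0.375 × 626 + 0.125 × 807.6 = 208.75 + 234.75 + 100.95 = 544.45

544.45 points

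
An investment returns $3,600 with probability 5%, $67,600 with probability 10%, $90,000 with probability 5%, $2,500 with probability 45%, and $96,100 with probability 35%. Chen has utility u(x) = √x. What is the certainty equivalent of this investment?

E[u] = 0.05·√3600 + 0.1·√67600 + 0.05·√90000 + 0.45·√2500 + 0.35·√96100 = 0.05·60 + 0.1·260 + 0.05·300 + 0.45·50 + 0.35·310 = 175
CE = (175)² = 30625

$30,625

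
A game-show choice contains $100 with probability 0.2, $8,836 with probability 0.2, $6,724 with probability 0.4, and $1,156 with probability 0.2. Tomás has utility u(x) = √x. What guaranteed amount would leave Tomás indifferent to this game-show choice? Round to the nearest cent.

E[u] = 0.2·√100 + 0.2·√8836 + 0.4·√6724 + 0.2·√1156 = 0.2·10 + 0.2·94 + 0.4·82 + 0.2·34 = 60.4
CE = (60.4)² = 3648.16

$3,648.16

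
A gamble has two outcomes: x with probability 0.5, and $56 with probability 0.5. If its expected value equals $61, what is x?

x = $66

0.5·x + 0.5·56 = 61
0.5·x = 61 − 28 = 33
x = 33 / 0.5 = 66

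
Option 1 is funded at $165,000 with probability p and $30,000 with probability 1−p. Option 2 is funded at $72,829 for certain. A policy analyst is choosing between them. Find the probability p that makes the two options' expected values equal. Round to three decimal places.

p = 0.317

p·165000 + (1−p)·30000 = 72829
135000p + 30000 = 72829
p = (72829 − 30000) / 135000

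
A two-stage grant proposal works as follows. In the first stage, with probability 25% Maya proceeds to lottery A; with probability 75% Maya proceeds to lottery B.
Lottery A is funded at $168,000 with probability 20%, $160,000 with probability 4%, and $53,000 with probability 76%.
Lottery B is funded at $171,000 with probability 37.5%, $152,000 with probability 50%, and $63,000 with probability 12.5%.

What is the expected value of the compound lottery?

EV(A) = 0.2 × 168000 + 0.04 × 160000 + 0.76 × 53000 = 33600 + 6400 + 40280 = 80280
EV(B) = 0.375 × 171000 + 0.5 × 152000 + 0.125 × 63000 = 64125 + 76000 + 7875 = 148000
Overall = 0.25 × 80280 + 0.75 × 148000 = 20070 + 111000 = 131070

$131,070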